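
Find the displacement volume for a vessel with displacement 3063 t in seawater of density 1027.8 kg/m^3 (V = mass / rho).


Formula: V = mass / rho
Step 1 — convert tonnes to kg: 3063 t * 1000 = 3063000 kg
Step 2 — V = 3063000 / 1027.8 ≈ 2980.2 m^3 (5 s.f.)

2980.2 m^3


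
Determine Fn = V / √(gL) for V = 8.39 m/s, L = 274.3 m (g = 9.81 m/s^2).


Formula: Fn = V / sqrt(g * L)
Step 1 — g * L = 9.81 * 274.3 = 2690.883
Step 2 — sqrt(g * L) = sqrt(2690.883) = 51.873722
Step 3 — Fn = 8.39 / 51.873722 ≈ 0.16174 (5 s.f.)

0.16174


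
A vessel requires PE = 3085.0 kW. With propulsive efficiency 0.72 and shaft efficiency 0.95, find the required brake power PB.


Formula: PB = PE / (eta_D * eta_S)
Step 1 — combined efficiency = eta_D * eta_S = 0.72 * 0.95 = 0.684
Step 2 — PB = 3085.0 / 0.684 ≈ 4510.2 kW (5 s.f.)

4510.2 kW


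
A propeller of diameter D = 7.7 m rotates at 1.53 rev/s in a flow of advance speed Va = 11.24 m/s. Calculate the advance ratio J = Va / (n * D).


Formula: J = Va / (n * D)
Step 1 — n * D = 1.53 * 7.7 = 11.781
Step 2 — J = 11.24 / 11.781 ≈ 0.95408 (5 s.f.)

0.95408


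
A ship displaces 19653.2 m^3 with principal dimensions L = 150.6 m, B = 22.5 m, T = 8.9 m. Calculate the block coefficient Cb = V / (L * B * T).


Formula: Cb = V / (L * B * T)
Step 1 — L * B * T = 150.6 * 22.5 * 8.9 = 30157.65 m^3
Step 2 — Cb = 19653.2 / 30157.65 ≈ 0.65168 (5 s.f.)

0.65168


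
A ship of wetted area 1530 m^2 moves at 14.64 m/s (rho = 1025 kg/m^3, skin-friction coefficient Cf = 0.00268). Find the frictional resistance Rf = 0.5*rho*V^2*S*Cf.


Formula: Rf = 0.5 * rho * V^2 * S * Cf
Step 1 — V^2 = 14.64^2 = 214.3296
Step 2 — 0.5 * rho * V^2 = 0.5 * 1025 * 214.3296 = 109843.92
Step 3 — Rf = 109843.92 * 1530 * 0.00268 ≈ 450400 N (5 s.f.)

450400 N


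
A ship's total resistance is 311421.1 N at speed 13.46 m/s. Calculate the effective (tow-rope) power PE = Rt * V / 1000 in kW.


Formula: PE = Rt * V / 1000 (kW)
Step 1 — PE (W) = 311421.1 * 13.46 = 4191728.006 W
Step 2 — PE (kW) = 4191728.006 / 1000 ≈ 4191.7 kW (5 s.f.)

4191.7 kW


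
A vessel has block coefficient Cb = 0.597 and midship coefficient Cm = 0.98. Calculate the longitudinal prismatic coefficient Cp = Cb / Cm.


Formula: Cp = Cb / Cm
Substituting: Cp = 0.597 / 0.98
Result: Cp ≈ 0.60918 (5 s.f.)

0.60918


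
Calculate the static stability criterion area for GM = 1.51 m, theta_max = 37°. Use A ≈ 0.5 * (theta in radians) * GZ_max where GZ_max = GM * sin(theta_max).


Formula: GZ_max = GM * sin(theta); Area = 0.5 * theta_rad * GZ_max
Step 1 — GZ_max = 1.51 * sin(37°) = 1.51 * 0.601815 = 0.908741 m
Step 2 — theta_rad = 37 * pi/180 = 0.645772 rad
Step 3 — Area = 0.5 * 0.645772 * 0.908741 ≈ 0.29342 m·rad (5 s.f.)

0.29342 m·rad


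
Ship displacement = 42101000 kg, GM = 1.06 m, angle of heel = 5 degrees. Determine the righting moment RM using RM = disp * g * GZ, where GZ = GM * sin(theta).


Formula: GZ = GM * sin(theta); RM = disp * g * GZ
Step 1 — GZ = 1.06 * sin(5°) = 1.06 * 0.087156 = 0.092385 m
Step 2 — RM = 42101000 * 9.81 * 0.092385 ≈ 38156000 N·m (5 s.f.)

38156000 N·m


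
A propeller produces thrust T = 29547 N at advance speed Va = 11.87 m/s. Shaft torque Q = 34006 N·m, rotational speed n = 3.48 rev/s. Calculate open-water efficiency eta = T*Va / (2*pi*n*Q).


Formula: eta = T * Va / (2 * pi * n * Q)
Step 1 — numerator = T * Va = 29547 * 11.87 = 350722.89
Step 2 — 2 * pi * n = 2 * pi * 3.48 = 21.865485
Step 3 — denominator = 21.865485 * 34006 = 743557.68
Step 4 — eta = 350722.89 / 743557.68 ≈ 0.47168 (5 s.f.)

0.47168


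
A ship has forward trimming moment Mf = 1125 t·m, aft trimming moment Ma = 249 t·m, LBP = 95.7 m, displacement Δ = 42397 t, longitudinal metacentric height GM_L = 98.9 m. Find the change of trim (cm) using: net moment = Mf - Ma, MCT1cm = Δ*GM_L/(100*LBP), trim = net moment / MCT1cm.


Formula: net trimming moment = Mf - Ma; MCT1cm = Δ*GM_L/(100*LBP); trim = net moment / MCT1cm
Step 1 — net trimming moment = 1125 - 249 = 876 t·m
Step 2 — MCT1cm = 42397 * 98.9 / (100 * 95.7) = 438.1466 t·m/cm
Step 3 — trim = 876 / 438.1466 ≈ 1.9993 cm (5 s.f.)

1.9993 cm


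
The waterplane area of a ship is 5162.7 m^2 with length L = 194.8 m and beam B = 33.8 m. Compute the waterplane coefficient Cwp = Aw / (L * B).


Formula: Cwp = Aw / (L * B)
Step 1 — L * B = 194.8 * 33.8 = 6584.24 m^2
Step 2 — Cwp = 5162.7 / 6584.24 ≈ 0.78410 (5 s.f.)

0.78410


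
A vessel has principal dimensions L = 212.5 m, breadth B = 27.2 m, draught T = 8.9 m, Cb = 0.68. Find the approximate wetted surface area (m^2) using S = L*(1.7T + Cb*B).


Formula: S = 1.7*L*T + V/T with V = Cb*L*B*T, i.e. S = L * (1.7*T + Cb*B)
Step 1 — 1.7*T = 1.7 * 8.9 = 15.13 m
Step 2 — Cb*B = 0.68 * 27.2 = 18.496 m
Step 3 — 1.7*T + Cb*B = 15.13 + 18.496 = 33.626 m
Step 4 — S = 212.5 * 33.626 ≈ 7145.5 m^2 (5 s.f.)

7145.5 m^2


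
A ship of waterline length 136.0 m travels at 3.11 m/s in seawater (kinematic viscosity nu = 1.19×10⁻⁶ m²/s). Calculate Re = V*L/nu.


Formula: Re = V * L / nu
Step 1 — V * L = 3.11 * 136.0 = 422.96 m^2/s
Step 2 — Re = 422.96 / 1.19e-6 = 3.55e+08

3.55e+08


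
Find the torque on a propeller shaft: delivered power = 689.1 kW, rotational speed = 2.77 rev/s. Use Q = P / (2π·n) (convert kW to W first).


Formula: Q = P_W / (2 * pi * n)
Step 1 — P_W = 689.1 kW * 1000 = 689100.0 W
Step 2 — 2 * pi * n = 2 * pi * 2.77 = 17.404423
Step 3 — Q = 689100.0 / 17.404423 ≈ 39593 N·m (5 s.f.)

39593 N·m


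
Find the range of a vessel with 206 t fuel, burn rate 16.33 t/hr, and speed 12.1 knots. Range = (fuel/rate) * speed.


Formula: endurance = fuel / rate; range = endurance * speed
Step 1 — endurance = 206 / 16.33 = 12.6148 hours
Step 2 — range = 12.6148 * 12.1 ≈ 152.64 nautical miles (5 s.f.)

152.64 NM


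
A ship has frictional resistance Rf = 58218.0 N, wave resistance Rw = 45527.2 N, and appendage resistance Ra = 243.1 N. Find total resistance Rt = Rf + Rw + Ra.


Formula: Rt = Rf + Rw + Ra
Substituting: Rt = 58218.0 + 45527.2 + 243.1
Result: Rt = 103988.3 N

103988.3 N


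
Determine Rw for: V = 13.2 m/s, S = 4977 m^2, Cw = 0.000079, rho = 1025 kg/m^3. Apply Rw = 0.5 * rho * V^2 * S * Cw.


Formula: Rw = 0.5 * rho * V^2 * S * Cw
Step 1 — V^2 = 13.2^2 = 174.24
Step 2 — 0.5 * rho * V^2 = 0.5 * 1025 * 174.24 = 89298.0
Step 3 — Rw = 89298.0 * 4977 * 0.000079 ≈ 35110 N (5 s.f.)

35110 N


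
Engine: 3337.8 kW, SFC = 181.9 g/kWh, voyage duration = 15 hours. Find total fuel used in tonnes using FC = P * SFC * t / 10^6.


Formula: FC (tonnes) = P * SFC * t / 1,000,000
Step 1 — P * SFC * t = 3337.8 * 181.9 * 15 = 9107187.3 g
Step 2 — FC (tonnes) = 9107187.3 / 1,000,000 ≈ 9.1072 tonnes (5 s.f.)

9.1072 tonnes


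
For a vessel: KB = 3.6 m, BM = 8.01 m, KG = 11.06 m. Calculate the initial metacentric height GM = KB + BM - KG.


Formula: GM = KB + BM - KG
Step 1 — KM = KB + BM = 3.6 + 8.01 = 11.61 m
Step 2 — GM = KM - KG = 11.61 - 11.06 = 0.55 m

0.55 m


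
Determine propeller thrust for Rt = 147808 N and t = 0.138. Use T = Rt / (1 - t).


Formula: T = Rt / (1 - t)
Step 1 — (1 - t) = 1 - 0.138 = 0.862
Step 2 — T = 147808 / 0.862 ≈ 171470 N (5 s.f.)

171470 N


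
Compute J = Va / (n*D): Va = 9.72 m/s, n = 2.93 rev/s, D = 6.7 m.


Formula: J = Va / (n * D)
Step 1 — n * D = 2.93 * 6.7 = 19.631
Step 2 — J = 9.72 / 19.631 ≈ 0.49514 (5 s.f.)

0.49514


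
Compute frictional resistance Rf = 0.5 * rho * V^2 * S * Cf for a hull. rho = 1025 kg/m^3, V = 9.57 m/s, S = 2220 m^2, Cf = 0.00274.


Formula: Rf = 0.5 * rho * V^2 * S * Cf
Step 1 — V^2 = 9.57^2 = 91.5849
Step 2 — 0.5 * rho * V^2 = 0.5 * 1025 * 91.5849 = 46937.26125
Step 3 — Rf = 46937.26125 * 2220 * 0.00274 ≈ 285510 N (5 s.f.)

285510 N


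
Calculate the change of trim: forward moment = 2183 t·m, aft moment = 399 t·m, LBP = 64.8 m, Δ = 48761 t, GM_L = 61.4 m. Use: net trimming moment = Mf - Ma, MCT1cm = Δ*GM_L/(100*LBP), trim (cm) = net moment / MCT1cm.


Formula: net trimming moment = Mf - Ma; MCT1cm = Δ*GM_L/(100*LBP); trim = net moment / MCT1cm
Step 1 — net trimming moment = 2183 - 399 = 1784 t·m
Step 2 — MCT1cm = 48761 * 61.4 / (100 * 64.8) = 462.0255 t·m/cm
Step 3 — trim = 1784 / 462.0255 ≈ 3.8613 cm (5 s.f.)

3.8613 cm


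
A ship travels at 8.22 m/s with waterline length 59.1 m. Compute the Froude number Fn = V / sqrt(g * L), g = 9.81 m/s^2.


Formula: Fn = V / sqrt(g * L)
Step 1 — g * L = 9.81 * 59.1 = 579.771
Step 2 — sqrt(g * L) = sqrt(579.771) = 24.078434
Step 3 — Fn = 8.22 / 24.078434 ≈ 0.34138 (5 s.f.)

0.34138


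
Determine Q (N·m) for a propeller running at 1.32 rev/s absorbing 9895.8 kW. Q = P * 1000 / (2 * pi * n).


Formula: Q = P_W / (2 * pi * n)
Step 1 — P_W = 9895.8 kW * 1000 = 9895800.0 W
Step 2 — 2 * pi * n = 2 * pi * 1.32 = 8.293805
Step 3 — Q = 9895800.0 / 8.293805 ≈ 1193200 N·m (5 s.f.)

1193200 N·m


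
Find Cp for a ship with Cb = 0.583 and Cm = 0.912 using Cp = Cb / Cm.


Formula: Cp = Cb / Cm
Substituting: Cp = 0.583 / 0.912
Result: Cp ≈ 0.63925 (5 s.f.)

0.63925


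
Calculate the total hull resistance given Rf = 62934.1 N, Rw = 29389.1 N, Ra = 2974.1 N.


Formula: Rt = Rf + Rw + Ra
Substituting: Rt = 62934.1 + 29389.1 + 2974.1
Result: Rt = 95297.3 N

95297.3 N


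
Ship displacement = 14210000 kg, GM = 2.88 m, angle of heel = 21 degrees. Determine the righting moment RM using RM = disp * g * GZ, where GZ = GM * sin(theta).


Formula: GZ = GM * sin(theta); RM = disp * g * GZ
Step 1 — GZ = 2.88 * sin(21°) = 2.88 * 0.358368 = 1.0321 m
Step 2 — RM = 14210000 * 9.81 * 1.0321 ≈ 143870000 N·m (5 s.f.)

143870000 N·m


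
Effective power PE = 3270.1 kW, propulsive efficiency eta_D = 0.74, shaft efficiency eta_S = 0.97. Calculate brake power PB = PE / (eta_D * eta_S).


Formula: PB = PE / (eta_D * eta_S)
Step 1 — combined efficiency = eta_D * eta_S = 0.74 * 0.97 = 0.7178
Step 2 — PB = 3270.1 / 0.7178 ≈ 4555.7 kW (5 s.f.)

4555.7 kW


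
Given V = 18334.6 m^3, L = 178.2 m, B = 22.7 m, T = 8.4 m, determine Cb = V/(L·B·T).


Formula: Cb = V / (L * B * T)
Step 1 — L * B * T = 178.2 * 22.7 * 8.4 = 33979.176 m^3
Step 2 — Cb = 18334.6 / 33979.176 ≈ 0.53958 (5 s.f.)

0.53958


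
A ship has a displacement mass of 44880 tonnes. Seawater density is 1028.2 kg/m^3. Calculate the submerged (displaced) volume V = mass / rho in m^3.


Formula: V = mass / rho
Step 1 — convert tonnes to kg: 44880 t * 1000 = 44880000 kg
Step 2 — V = 44880000 / 1028.2 ≈ 43649 m^3 (5 s.f.)

43649 m^3


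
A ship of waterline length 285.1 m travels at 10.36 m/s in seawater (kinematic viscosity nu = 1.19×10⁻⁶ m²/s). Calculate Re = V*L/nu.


Formula: Re = V * L / nu
Step 1 — V * L = 10.36 * 285.1 = 2953.636 m^2/s
Step 2 — Re = 2953.636 / 1.19e-6 = 2.48e+09

2.48e+09


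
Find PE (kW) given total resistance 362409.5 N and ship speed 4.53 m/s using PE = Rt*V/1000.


Formula: PE = Rt * V / 1000 (kW)
Step 1 — PE (W) = 362409.5 * 4.53 = 1641715.035 W
Step 2 — PE (kW) = 1641715.035 / 1000 ≈ 1641.7 kW (5 s.f.)

1641.7 kW


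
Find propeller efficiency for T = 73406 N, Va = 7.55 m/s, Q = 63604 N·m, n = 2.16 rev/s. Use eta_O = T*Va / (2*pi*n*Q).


Formula: eta = T * Va / (2 * pi * n * Q)
Step 1 — numerator = T * Va = 73406 * 7.55 = 554215.3
Step 2 — 2 * pi * n = 2 * pi * 2.16 = 13.57168
Step 3 — denominator = 13.57168 * 63604 = 863213.13
Step 4 — eta = 554215.3 / 863213.13 ≈ 0.64204 (5 s.f.)

0.64204


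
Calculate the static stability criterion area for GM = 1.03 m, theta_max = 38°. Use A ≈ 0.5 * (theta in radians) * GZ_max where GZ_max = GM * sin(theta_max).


Formula: GZ_max = GM * sin(theta); Area = 0.5 * theta_rad * GZ_max
Step 1 — GZ_max = 1.03 * sin(38°) = 1.03 * 0.615661 = 0.634131 m
Step 2 — theta_rad = 38 * pi/180 = 0.663225 rad
Step 3 — Area = 0.5 * 0.663225 * 0.634131 ≈ 0.21029 m·rad (5 s.f.)

0.21029 m·rad


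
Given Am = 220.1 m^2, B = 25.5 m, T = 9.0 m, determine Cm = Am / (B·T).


Formula: Cm = Am / (B * T)
Step 1 — B * T = 25.5 * 9.0 = 229.5 m^2
Step 2 — Cm = 220.1 / 229.5 ≈ 0.95904 (5 s.f.)

0.95904


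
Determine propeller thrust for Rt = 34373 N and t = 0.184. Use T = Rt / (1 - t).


Formula: T = Rt / (1 - t)
Step 1 — (1 - t) = 1 - 0.184 = 0.816
Step 2 — T = 34373 / 0.816 ≈ 42124 N (5 s.f.)

42124 N


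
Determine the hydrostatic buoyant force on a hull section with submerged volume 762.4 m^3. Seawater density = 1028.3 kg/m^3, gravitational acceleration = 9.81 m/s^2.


Formula: Fb = rho * g * V
Substituting: Fb = 1028.3 * 9.81 * 762.4
Intermediate: 1028.3 * 9.81 = 10087.623
Result: Fb = 10087.623 * 762.4 ≈ 7690800 N (5 s.f.)

7690800 N


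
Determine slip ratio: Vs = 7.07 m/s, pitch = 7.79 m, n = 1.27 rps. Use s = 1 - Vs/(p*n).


Formula: s = 1 - Vs / (p * n)
Step 1 — p * n = 7.79 * 1.27 = 9.8933
Step 2 — Vs / (p*n) = 7.07 / 9.8933 = 0.714625 (6 d.p.)
Step 3 — s = 1 - 0.714625 = 0.285375

0.285375


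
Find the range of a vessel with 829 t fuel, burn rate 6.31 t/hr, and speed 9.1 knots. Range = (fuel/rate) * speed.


Formula: endurance = fuel / rate; range = endurance * speed
Step 1 — endurance = 829 / 6.31 = 131.3788 hours
Step 2 — range = 131.3788 * 9.1 ≈ 1195.5 nautical miles (5 s.f.)

1195.5 NM


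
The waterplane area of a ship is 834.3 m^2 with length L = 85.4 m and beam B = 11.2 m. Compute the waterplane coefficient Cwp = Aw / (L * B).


Formula: Cwp = Aw / (L * B)
Step 1 — L * B = 85.4 * 11.2 = 956.48 m^2
Step 2 — Cwp = 834.3 / 956.48 ≈ 0.87226 (5 s.f.)

0.87226


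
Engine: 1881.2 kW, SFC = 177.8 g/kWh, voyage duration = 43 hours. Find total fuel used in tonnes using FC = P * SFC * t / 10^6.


Formula: FC (tonnes) = P * SFC * t / 1,000,000
Step 1 — P * SFC * t = 1881.2 * 177.8 * 43 = 14382526.48 g
Step 2 — FC (tonnes) = 14382526.48 / 1,000,000 ≈ 14.383 tonnes (5 s.f.)

14.383 tonnes


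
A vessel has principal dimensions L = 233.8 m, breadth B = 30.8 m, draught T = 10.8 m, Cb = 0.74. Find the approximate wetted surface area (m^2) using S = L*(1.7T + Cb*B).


Formula: S = 1.7*L*T + V/T with V = Cb*L*B*T, i.e. S = L * (1.7*T + Cb*B)
Step 1 — 1.7*T = 1.7 * 10.8 = 18.36 m
Step 2 — Cb*B = 0.74 * 30.8 = 22.792 m
Step 3 — 1.7*T + Cb*B = 18.36 + 22.792 = 41.152 m
Step 4 — S = 233.8 * 41.152 ≈ 9621.3 m^2 (5 s.f.)

9621.3 m^2


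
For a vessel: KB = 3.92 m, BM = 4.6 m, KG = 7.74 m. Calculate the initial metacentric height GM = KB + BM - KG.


Formula: GM = KB + BM - KG
Step 1 — KM = KB + BM = 3.92 + 4.6 = 8.52 m
Step 2 — GM = KM - KG = 8.52 - 7.74 = 0.78 m

0.78 m


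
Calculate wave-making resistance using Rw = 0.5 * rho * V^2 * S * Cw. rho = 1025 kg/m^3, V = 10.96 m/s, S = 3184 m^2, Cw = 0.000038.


Formula: Rw = 0.5 * rho * V^2 * S * Cw
Step 1 — V^2 = 10.96^2 = 120.1216
Step 2 — 0.5 * rho * V^2 = 0.5 * 1025 * 120.1216 = 61562.32
Step 3 — Rw = 61562.32 * 3184 * 0.000038 ≈ 7448.5 N (5 s.f.)

7448.5 N


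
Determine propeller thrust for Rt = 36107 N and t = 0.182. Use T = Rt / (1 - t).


Formula: T = Rt / (1 - t)
Step 1 — (1 - t) = 1 - 0.182 = 0.818
Step 2 — T = 36107 / 0.818 ≈ 44141 N (5 s.f.)

44141 N


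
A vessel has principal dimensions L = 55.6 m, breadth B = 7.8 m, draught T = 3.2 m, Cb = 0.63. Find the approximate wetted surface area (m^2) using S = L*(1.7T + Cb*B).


Formula: S = 1.7*L*T + V/T with V = Cb*L*B*T, i.e. S = L * (1.7*T + Cb*B)
Step 1 — 1.7*T = 1.7 * 3.2 = 5.44 m
Step 2 — Cb*B = 0.63 * 7.8 = 4.914 m
Step 3 — 1.7*T + Cb*B = 5.44 + 4.914 = 10.354 m
Step 4 — S = 55.6 * 10.354 ≈ 575.68 m^2 (5 s.f.)

575.68 m^2


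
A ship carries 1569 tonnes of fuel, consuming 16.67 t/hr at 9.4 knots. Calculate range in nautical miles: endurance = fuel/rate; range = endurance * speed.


Formula: endurance = fuel / rate; range = endurance * speed
Step 1 — endurance = 1569 / 16.67 = 94.1212 hours
Step 2 — range = 94.1212 * 9.4 ≈ 884.74 nautical miles (5 s.f.)

884.74 NM


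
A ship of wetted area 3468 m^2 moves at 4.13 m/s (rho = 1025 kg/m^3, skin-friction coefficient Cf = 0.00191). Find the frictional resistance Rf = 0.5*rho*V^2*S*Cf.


Formula: Rf = 0.5 * rho * V^2 * S * Cf
Step 1 — V^2 = 4.13^2 = 17.0569
Step 2 — 0.5 * rho * V^2 = 0.5 * 1025 * 17.0569 = 8741.66125
Step 3 — Rf = 8741.66125 * 3468 * 0.00191 ≈ 57904 N (5 s.f.)

57904 N


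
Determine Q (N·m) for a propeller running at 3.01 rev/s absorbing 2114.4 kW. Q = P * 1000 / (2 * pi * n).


Formula: Q = P_W / (2 * pi * n)
Step 1 — P_W = 2114.4 kW * 1000 = 2114400.0 W
Step 2 — 2 * pi * n = 2 * pi * 3.01 = 18.912388
Step 3 — Q = 2114400.0 / 18.912388 ≈ 111800 N·m (5 s.f.)

111800 N·m


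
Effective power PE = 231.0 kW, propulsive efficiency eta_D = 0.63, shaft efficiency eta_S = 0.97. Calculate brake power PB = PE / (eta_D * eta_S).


Formula: PB = PE / (eta_D * eta_S)
Step 1 — combined efficiency = eta_D * eta_S = 0.63 * 0.97 = 0.6111
Step 2 — PB = 231.0 / 0.6111 ≈ 378.01 kW (5 s.f.)

378.01 kW


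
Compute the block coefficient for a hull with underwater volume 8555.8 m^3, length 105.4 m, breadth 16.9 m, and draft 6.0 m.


Formula: Cb = V / (L * B * T)
Step 1 — L * B * T = 105.4 * 16.9 * 6.0 = 10687.56 m^3
Step 2 — Cb = 8555.8 / 10687.56 ≈ 0.80054 (5 s.f.)

0.80054


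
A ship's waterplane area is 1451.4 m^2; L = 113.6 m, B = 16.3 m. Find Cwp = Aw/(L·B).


Formula: Cwp = Aw / (L * B)
Step 1 — L * B = 113.6 * 16.3 = 1851.68 m^2
Step 2 — Cwp = 1451.4 / 1851.68 ≈ 0.78383 (5 s.f.)

0.78383


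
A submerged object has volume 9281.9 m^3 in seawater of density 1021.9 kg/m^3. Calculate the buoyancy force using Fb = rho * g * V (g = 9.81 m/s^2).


Formula: Fb = rho * g * V
Substituting: Fb = 1021.9 * 9.81 * 9281.9
Intermediate: 1021.9 * 9.81 = 10024.839
Result: Fb = 10024.839 * 9281.9 ≈ 93050000 N (5 s.f.)

93050000 N


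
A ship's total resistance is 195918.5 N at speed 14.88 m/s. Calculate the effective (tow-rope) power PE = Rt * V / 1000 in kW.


Formula: PE = Rt * V / 1000 (kW)
Step 1 — PE (W) = 195918.5 * 14.88 = 2915267.28 W
Step 2 — PE (kW) = 2915267.28 / 1000 ≈ 2915.3 kW (5 s.f.)

2915.3 kW


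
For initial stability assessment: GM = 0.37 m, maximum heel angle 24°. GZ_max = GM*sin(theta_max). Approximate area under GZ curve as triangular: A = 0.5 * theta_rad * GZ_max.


Formula: GZ_max = GM * sin(theta); Area = 0.5 * theta_rad * GZ_max
Step 1 — GZ_max = 0.37 * sin(24°) = 0.37 * 0.406737 = 0.150493 m
Step 2 — theta_rad = 24 * pi/180 = 0.418879 rad
Step 3 — Area = 0.5 * 0.418879 * 0.150493 ≈ 0.031519 m·rad (5 s.f.)

0.031519 m·rad


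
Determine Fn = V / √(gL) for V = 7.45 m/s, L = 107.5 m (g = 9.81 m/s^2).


Formula: Fn = V / sqrt(g * L)
Step 1 — g * L = 9.81 * 107.5 = 1054.575
Step 2 — sqrt(g * L) = sqrt(1054.575) = 32.474221
Step 3 — Fn = 7.45 / 32.474221 ≈ 0.22941 (5 s.f.)

0.22941


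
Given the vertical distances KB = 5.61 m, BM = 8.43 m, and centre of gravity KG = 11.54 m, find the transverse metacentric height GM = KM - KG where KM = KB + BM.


Formula: GM = KB + BM - KG
Step 1 — KM = KB + BM = 5.61 + 8.43 = 14.04 m
Step 2 — GM = KM - KG = 14.04 - 11.54 = 2.5 m

2.5 m


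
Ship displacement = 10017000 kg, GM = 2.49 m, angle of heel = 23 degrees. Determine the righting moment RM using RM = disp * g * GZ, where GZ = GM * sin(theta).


Formula: GZ = GM * sin(theta); RM = disp * g * GZ
Step 1 — GZ = 2.49 * sin(23°) = 2.49 * 0.390731 = 0.97292 m
Step 2 — RM = 10017000 * 9.81 * 0.97292 ≈ 95606000 N·m (5 s.f.)

95606000 N·m


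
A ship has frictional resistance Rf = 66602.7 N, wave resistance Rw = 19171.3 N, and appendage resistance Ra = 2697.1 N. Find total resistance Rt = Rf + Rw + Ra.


Formula: Rt = Rf + Rw + Ra
Substituting: Rt = 66602.7 + 19171.3 + 2697.1
Result: Rt = 88471.1 N

88471.1 N


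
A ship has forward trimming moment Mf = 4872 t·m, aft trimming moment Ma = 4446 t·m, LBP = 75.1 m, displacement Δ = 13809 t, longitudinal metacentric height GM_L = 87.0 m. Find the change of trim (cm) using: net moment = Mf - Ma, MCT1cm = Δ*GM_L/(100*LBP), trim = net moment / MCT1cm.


Formula: net trimming moment = Mf - Ma; MCT1cm = Δ*GM_L/(100*LBP); trim = net moment / MCT1cm
Step 1 — net trimming moment = 4872 - 4446 = 426 t·m
Step 2 — MCT1cm = 13809 * 87.0 / (100 * 75.1) = 159.9711 t·m/cm
Step 3 — trim = 426 / 159.9711 ≈ 2.6630 cm (5 s.f.)

2.6630 cm


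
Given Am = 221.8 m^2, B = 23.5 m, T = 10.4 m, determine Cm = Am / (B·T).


Formula: Cm = Am / (B * T)
Step 1 — B * T = 23.5 * 10.4 = 244.4 m^2
Step 2 — Cm = 221.8 / 244.4 ≈ 0.90753 (5 s.f.)

0.90753


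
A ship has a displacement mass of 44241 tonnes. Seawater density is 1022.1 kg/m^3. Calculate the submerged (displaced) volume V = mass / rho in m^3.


Formula: V = mass / rho
Step 1 — convert tonnes to kg: 44241 t * 1000 = 44241000 kg
Step 2 — V = 44241000 / 1022.1 ≈ 43284 m^3 (5 s.f.)

43284 m^3


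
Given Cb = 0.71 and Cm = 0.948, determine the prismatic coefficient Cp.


Formula: Cp = Cb / Cm
Substituting: Cp = 0.71 / 0.948
Result: Cp ≈ 0.74895 (5 s.f.)

0.74895


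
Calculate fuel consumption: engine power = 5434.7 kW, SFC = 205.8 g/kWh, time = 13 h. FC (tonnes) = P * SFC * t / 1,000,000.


Formula: FC (tonnes) = P * SFC * t / 1,000,000
Step 1 — P * SFC * t = 5434.7 * 205.8 * 13 = 14539996.38 g
Step 2 — FC (tonnes) = 14539996.38 / 1,000,000 ≈ 14.540 tonnes (5 s.f.)

14.540 tonnes


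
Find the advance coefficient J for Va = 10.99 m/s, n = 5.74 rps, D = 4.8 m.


Formula: J = Va / (n * D)
Step 1 — n * D = 5.74 * 4.8 = 27.552
Step 2 — J = 10.99 / 27.552 ≈ 0.39888 (5 s.f.)

0.39888


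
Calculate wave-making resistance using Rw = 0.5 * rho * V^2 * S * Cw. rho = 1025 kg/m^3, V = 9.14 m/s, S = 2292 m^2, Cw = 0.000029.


Formula: Rw = 0.5 * rho * V^2 * S * Cw
Step 1 — V^2 = 9.14^2 = 83.5396
Step 2 — 0.5 * rho * V^2 = 0.5 * 1025 * 83.5396 = 42814.045
Step 3 — Rw = 42814.045 * 2292 * 0.000029 ≈ 2845.8 N (5 s.f.)

2845.8 N


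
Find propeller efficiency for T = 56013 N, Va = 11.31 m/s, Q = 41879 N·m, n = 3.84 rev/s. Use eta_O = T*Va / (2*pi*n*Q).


Formula: eta = T * Va / (2 * pi * n * Q)
Step 1 — numerator = T * Va = 56013 * 11.31 = 633507.03
Step 2 — 2 * pi * n = 2 * pi * 3.84 = 24.127432
Step 3 — denominator = 24.127432 * 41879 = 1010432.72
Step 4 — eta = 633507.03 / 1010432.72 ≈ 0.62697 (5 s.f.)

0.62697


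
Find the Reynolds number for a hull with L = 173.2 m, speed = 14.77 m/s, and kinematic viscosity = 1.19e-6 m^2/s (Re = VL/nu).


Formula: Re = V * L / nu
Step 1 — V * L = 14.77 * 173.2 = 2558.164 m^2/s
Step 2 — Re = 2558.164 / 1.19e-6 = 2.15e+09

2.15e+09


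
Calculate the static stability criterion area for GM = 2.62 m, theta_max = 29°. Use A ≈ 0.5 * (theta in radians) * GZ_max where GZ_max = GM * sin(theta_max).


Formula: GZ_max = GM * sin(theta); Area = 0.5 * theta_rad * GZ_max
Step 1 — GZ_max = 2.62 * sin(29°) = 2.62 * 0.48481 = 1.270202 m
Step 2 — theta_rad = 29 * pi/180 = 0.506145 rad
Step 3 — Area = 0.5 * 0.506145 * 1.270202 ≈ 0.32145 m·rad (5 s.f.)

0.32145 m·rad


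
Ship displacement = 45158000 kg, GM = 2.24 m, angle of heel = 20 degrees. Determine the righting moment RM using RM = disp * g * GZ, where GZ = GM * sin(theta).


Formula: GZ = GM * sin(theta); RM = disp * g * GZ
Step 1 — GZ = 2.24 * sin(20°) = 2.24 * 0.34202 = 0.766125 m
Step 2 — RM = 45158000 * 9.81 * 0.766125 ≈ 339390000 N·m (5 s.f.)

339390000 N·m


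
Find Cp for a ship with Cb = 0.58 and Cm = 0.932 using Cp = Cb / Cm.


Formula: Cp = Cb / Cm
Substituting: Cp = 0.58 / 0.932
Result: Cp ≈ 0.62232 (5 s.f.)

0.62232


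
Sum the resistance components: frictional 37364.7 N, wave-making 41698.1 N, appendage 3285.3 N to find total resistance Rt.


Formula: Rt = Rf + Rw + Ra
Substituting: Rt = 37364.7 + 41698.1 + 3285.3
Result: Rt = 82348.1 N

82348.1 N


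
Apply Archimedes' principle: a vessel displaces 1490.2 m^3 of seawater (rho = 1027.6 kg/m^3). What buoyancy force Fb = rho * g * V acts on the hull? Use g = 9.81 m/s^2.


Formula: Fb = rho * g * V
Substituting: Fb = 1027.6 * 9.81 * 1490.2
Intermediate: 1027.6 * 9.81 = 10080.756
Result: Fb = 10080.756 * 1490.2 ≈ 15022000 N (5 s.f.)

15022000 N


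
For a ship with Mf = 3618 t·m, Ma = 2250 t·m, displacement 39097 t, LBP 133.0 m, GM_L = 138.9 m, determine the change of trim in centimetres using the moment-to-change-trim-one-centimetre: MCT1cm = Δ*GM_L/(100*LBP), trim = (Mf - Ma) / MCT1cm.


Formula: net trimming moment = Mf - Ma; MCT1cm = Δ*GM_L/(100*LBP); trim = net moment / MCT1cm
Step 1 — net trimming moment = 3618 - 2250 = 1368 t·m
Step 2 — MCT1cm = 39097 * 138.9 / (100 * 133.0) = 408.3138 t·m/cm
Step 3 — trim = 1368 / 408.3138 ≈ 3.3504 cm (5 s.f.)

3.3504 cm


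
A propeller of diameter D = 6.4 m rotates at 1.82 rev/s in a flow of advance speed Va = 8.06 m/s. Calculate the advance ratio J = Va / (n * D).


Formula: J = Va / (n * D)
Step 1 — n * D = 1.82 * 6.4 = 11.648
Step 2 — J = 8.06 / 11.648 ≈ 0.69196 (5 s.f.)

0.69196


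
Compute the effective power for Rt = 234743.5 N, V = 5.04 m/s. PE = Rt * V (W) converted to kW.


Formula: PE = Rt * V / 1000 (kW)
Step 1 — PE (W) = 234743.5 * 5.04 = 1183107.24 W
Step 2 — PE (kW) = 1183107.24 / 1000 ≈ 1183.1 kW (5 s.f.)

1183.1 kW


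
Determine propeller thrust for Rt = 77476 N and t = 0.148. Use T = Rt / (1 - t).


Formula: T = Rt / (1 - t)
Step 1 — (1 - t) = 1 - 0.148 = 0.852
Step 2 — T = 77476 / 0.852 ≈ 90934 N (5 s.f.)

90934 N


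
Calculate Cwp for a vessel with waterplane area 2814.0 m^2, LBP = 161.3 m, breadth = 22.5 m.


Formula: Cwp = Aw / (L * B)
Step 1 — L * B = 161.3 * 22.5 = 3629.25 m^2
Step 2 — Cwp = 2814.0 / 3629.25 ≈ 0.77537 (5 s.f.)

0.77537


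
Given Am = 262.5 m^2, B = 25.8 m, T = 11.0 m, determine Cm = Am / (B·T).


Formula: Cm = Am / (B * T)
Step 1 — B * T = 25.8 * 11.0 = 283.8 m^2
Step 2 — Cm = 262.5 / 283.8 ≈ 0.92495 (5 s.f.)

0.92495


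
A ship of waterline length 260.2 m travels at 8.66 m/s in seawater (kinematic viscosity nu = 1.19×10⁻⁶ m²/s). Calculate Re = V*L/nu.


Formula: Re = V * L / nu
Step 1 — V * L = 8.66 * 260.2 = 2253.332 m^2/s
Step 2 — Re = 2253.332 / 1.19e-6 = 1.89e+09

1.89e+09


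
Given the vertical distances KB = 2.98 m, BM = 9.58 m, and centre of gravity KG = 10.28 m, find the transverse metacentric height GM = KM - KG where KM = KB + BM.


Formula: GM = KB + BM - KG
Step 1 — KM = KB + BM = 2.98 + 9.58 = 12.56 m
Step 2 — GM = KM - KG = 12.56 - 10.28 = 2.28 m

2.28 m


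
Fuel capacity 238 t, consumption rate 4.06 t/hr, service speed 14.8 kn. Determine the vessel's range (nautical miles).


Formula: endurance = fuel / rate; range = endurance * speed
Step 1 — endurance = 238 / 4.06 = 58.6207 hours
Step 2 — range = 58.6207 * 14.8 ≈ 867.59 nautical miles (5 s.f.)

867.59 NM


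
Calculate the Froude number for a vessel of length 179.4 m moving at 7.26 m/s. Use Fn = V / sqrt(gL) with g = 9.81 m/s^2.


Formula: Fn = V / sqrt(g * L)
Step 1 — g * L = 9.81 * 179.4 = 1759.914
Step 2 — sqrt(g * L) = sqrt(1759.914) = 41.951329
Step 3 — Fn = 7.26 / 41.951329 ≈ 0.17306 (5 s.f.)

0.17306


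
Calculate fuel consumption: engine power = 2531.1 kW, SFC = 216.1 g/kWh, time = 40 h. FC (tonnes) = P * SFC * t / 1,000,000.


Formula: FC (tonnes) = P * SFC * t / 1,000,000
Step 1 — P * SFC * t = 2531.1 * 216.1 * 40 = 21878828.4 g
Step 2 — FC (tonnes) = 21878828.4 / 1,000,000 ≈ 21.879 tonnes (5 s.f.)

21.879 tonnes


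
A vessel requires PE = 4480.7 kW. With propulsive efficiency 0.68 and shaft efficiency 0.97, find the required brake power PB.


Formula: PB = PE / (eta_D * eta_S)
Step 1 — combined efficiency = eta_D * eta_S = 0.68 * 0.97 = 0.6596
Step 2 — PB = 4480.7 / 0.6596 ≈ 6793.1 kW (5 s.f.)

6793.1 kW


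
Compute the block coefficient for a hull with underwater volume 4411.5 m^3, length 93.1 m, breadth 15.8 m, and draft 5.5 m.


Formula: Cb = V / (L * B * T)
Step 1 — L * B * T = 93.1 * 15.8 * 5.5 = 8090.39 m^3
Step 2 — Cb = 4411.5 / 8090.39 ≈ 0.54528 (5 s.f.)

0.54528


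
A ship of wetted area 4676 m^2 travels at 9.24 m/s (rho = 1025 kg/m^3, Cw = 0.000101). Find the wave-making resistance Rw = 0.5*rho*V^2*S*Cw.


Formula: Rw = 0.5 * rho * V^2 * S * Cw
Step 1 — V^2 = 9.24^2 = 85.3776
Step 2 — 0.5 * rho * V^2 = 0.5 * 1025 * 85.3776 = 43756.02
Step 3 — Rw = 43756.02 * 4676 * 0.000101 ≈ 20665 N (5 s.f.)

20665 N


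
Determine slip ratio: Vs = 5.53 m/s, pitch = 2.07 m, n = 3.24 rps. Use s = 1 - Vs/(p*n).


Formula: s = 1 - Vs / (p * n)
Step 1 — p * n = 2.07 * 3.24 = 6.7068
Step 2 — Vs / (p*n) = 5.53 / 6.7068 = 0.824536 (6 d.p.)
Step 3 — s = 1 - 0.824536 = 0.175464

0.175464


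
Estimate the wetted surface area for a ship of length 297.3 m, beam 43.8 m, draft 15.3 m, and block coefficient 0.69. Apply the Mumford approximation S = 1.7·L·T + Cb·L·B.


Formula: S = 1.7*L*T + V/T with V = Cb*L*B*T, i.e. S = L * (1.7*T + Cb*B)
Step 1 — 1.7*T = 1.7 * 15.3 = 26.01 m
Step 2 — Cb*B = 0.69 * 43.8 = 30.222 m
Step 3 — 1.7*T + Cb*B = 26.01 + 30.222 = 56.232 m
Step 4 — S = 297.3 * 56.232 ≈ 16718 m^2 (5 s.f.)

16718 m^2


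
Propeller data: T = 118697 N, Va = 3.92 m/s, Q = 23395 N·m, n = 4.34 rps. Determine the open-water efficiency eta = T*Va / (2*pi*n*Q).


Formula: eta = T * Va / (2 * pi * n * Q)
Step 1 — numerator = T * Va = 118697 * 3.92 = 465292.24
Step 2 — 2 * pi * n = 2 * pi * 4.34 = 27.269024
Step 3 — denominator = 27.269024 * 23395 = 637958.82
Step 4 — eta = 465292.24 / 637958.82 ≈ 0.72935 (5 s.f.)

0.72935


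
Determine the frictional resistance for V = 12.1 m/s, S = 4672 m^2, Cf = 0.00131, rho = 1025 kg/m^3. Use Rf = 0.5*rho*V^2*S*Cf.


Formula: Rf = 0.5 * rho * V^2 * S * Cf
Step 1 — V^2 = 12.1^2 = 146.41
Step 2 — 0.5 * rho * V^2 = 0.5 * 1025 * 146.41 = 75035.125
Step 3 — Rf = 75035.125 * 4672 * 0.00131 ≈ 459240 N (5 s.f.)

459240 N


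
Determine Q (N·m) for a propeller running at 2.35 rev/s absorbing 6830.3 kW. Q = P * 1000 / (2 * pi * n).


Formula: Q = P_W / (2 * pi * n)
Step 1 — P_W = 6830.3 kW * 1000 = 6830300.0 W
Step 2 — 2 * pi * n = 2 * pi * 2.35 = 14.765485
Step 3 — Q = 6830300.0 / 14.765485 ≈ 462590 N·m (5 s.f.)

462590 N·m


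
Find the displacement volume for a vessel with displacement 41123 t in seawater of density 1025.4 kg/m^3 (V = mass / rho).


Formula: V = mass / rho
Step 1 — convert tonnes to kg: 41123 t * 1000 = 41123000 kg
Step 2 — V = 41123000 / 1025.4 ≈ 40104 m^3 (5 s.f.)

40104 m^3


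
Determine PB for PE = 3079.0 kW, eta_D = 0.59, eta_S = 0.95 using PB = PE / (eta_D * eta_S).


Formula: PB = PE / (eta_D * eta_S)
Step 1 — combined efficiency = eta_D * eta_S = 0.59 * 0.95 = 0.5605
Step 2 — PB = 3079.0 / 0.5605 ≈ 5493.3 kW (5 s.f.)

5493.3 kW


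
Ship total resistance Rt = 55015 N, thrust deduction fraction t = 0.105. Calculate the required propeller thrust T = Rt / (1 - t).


Formula: T = Rt / (1 - t)
Step 1 — (1 - t) = 1 - 0.105 = 0.895
Step 2 — T = 55015 / 0.895 ≈ 61469 N (5 s.f.)

61469 N


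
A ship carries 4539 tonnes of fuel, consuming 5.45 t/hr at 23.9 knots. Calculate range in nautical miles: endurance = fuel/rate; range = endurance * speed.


Formula: endurance = fuel / rate; range = endurance * speed
Step 1 — endurance = 4539 / 5.45 = 832.844 hours
Step 2 — range = 832.844 * 23.9 ≈ 19905 nautical miles (5 s.f.)

19905 NM


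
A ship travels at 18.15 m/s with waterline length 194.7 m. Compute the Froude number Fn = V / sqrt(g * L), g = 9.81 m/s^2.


Formula: Fn = V / sqrt(g * L)
Step 1 — g * L = 9.81 * 194.7 = 1910.007
Step 2 — sqrt(g * L) = sqrt(1910.007) = 43.703627
Step 3 — Fn = 18.15 / 43.703627 ≈ 0.41530 (5 s.f.)

0.41530


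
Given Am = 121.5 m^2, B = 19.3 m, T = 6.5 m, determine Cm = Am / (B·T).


Formula: Cm = Am / (B * T)
Step 1 — B * T = 19.3 * 6.5 = 125.45 m^2
Step 2 — Cm = 121.5 / 125.45 ≈ 0.96851 (5 s.f.)

0.96851


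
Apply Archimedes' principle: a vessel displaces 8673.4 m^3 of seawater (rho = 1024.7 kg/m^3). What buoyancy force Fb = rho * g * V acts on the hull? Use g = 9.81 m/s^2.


Formula: Fb = rho * g * V
Substituting: Fb = 1024.7 * 9.81 * 8673.4
Intermediate: 1024.7 * 9.81 = 10052.307
Result: Fb = 10052.307 * 8673.4 ≈ 87188000 N (5 s.f.)

87188000 N


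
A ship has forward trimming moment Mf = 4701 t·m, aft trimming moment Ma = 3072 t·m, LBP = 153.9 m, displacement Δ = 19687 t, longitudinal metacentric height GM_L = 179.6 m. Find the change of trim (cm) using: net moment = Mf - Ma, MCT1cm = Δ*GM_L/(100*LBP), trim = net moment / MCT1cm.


Formula: net trimming moment = Mf - Ma; MCT1cm = Δ*GM_L/(100*LBP); trim = net moment / MCT1cm
Step 1 — net trimming moment = 4701 - 3072 = 1629 t·m
Step 2 — MCT1cm = 19687 * 179.6 / (100 * 153.9) = 229.7456 t·m/cm
Step 3 — trim = 1629 / 229.7456 ≈ 7.0905 cm (5 s.f.)

7.0905 cm


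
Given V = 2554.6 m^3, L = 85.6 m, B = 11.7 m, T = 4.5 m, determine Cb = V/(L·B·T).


Formula: Cb = V / (L * B * T)
Step 1 — L * B * T = 85.6 * 11.7 * 4.5 = 4506.84 m^3
Step 2 — Cb = 2554.6 / 4506.84 ≈ 0.56683 (5 s.f.)

0.56683


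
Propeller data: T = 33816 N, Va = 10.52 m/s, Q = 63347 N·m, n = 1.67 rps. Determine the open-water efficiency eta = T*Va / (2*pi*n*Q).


Formula: eta = T * Va / (2 * pi * n * Q)
Step 1 — numerator = T * Va = 33816 * 10.52 = 355744.32
Step 2 — 2 * pi * n = 2 * pi * 1.67 = 10.492919
Step 3 — denominator = 10.492919 * 63347 = 664694.94
Step 4 — eta = 355744.32 / 664694.94 ≈ 0.53520 (5 s.f.)

0.53520


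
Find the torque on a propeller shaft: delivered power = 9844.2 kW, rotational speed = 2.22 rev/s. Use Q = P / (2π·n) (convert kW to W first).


Formula: Q = P_W / (2 * pi * n)
Step 1 — P_W = 9844.2 kW * 1000 = 9844200.0 W
Step 2 — 2 * pi * n = 2 * pi * 2.22 = 13.948671
Step 3 — Q = 9844200.0 / 13.948671 ≈ 705740 N·m (5 s.f.)

705740 N·m


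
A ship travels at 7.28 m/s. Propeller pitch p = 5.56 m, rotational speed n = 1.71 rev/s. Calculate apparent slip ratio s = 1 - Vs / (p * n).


Formula: s = 1 - Vs / (p * n)
Step 1 — p * n = 5.56 * 1.71 = 9.5076
Step 2 — Vs / (p*n) = 7.28 / 9.5076 = 0.765703 (6 d.p.)
Step 3 — s = 1 - 0.765703 = 0.234297

0.234297


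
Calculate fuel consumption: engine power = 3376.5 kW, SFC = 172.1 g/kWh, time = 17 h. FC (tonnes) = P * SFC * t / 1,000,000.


Formula: FC (tonnes) = P * SFC * t / 1,000,000
Step 1 — P * SFC * t = 3376.5 * 172.1 * 17 = 9878626.05 g
Step 2 — FC (tonnes) = 9878626.05 / 1,000,000 ≈ 9.8786 tonnes (5 s.f.)

9.8786 tonnes


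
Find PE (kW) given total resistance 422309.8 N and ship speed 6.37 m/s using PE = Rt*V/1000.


Formula: PE = Rt * V / 1000 (kW)
Step 1 — PE (W) = 422309.8 * 6.37 = 2690113.426 W
Step 2 — PE (kW) = 2690113.426 / 1000 ≈ 2690.1 kW (5 s.f.)

2690.1 kW


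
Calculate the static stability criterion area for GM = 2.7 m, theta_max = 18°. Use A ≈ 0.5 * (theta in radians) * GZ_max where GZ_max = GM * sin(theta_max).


Formula: GZ_max = GM * sin(theta); Area = 0.5 * theta_rad * GZ_max
Step 1 — GZ_max = 2.7 * sin(18°) = 2.7 * 0.309017 = 0.834346 m
Step 2 — theta_rad = 18 * pi/180 = 0.314159 rad
Step 3 — Area = 0.5 * 0.314159 * 0.834346 ≈ 0.13106 m·rad (5 s.f.)

0.13106 m·rad


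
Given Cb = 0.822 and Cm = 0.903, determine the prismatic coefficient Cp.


Formula: Cp = Cb / Cm
Substituting: Cp = 0.822 / 0.903
Result: Cp ≈ 0.91030 (5 s.f.)

0.91030


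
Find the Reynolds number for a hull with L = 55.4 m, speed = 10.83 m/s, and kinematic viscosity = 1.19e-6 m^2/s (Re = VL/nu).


Formula: Re = V * L / nu
Step 1 — V * L = 10.83 * 55.4 = 599.982 m^2/s
Step 2 — Re = 599.982 / 1.19e-6 = 5.04e+08

5.04e+08


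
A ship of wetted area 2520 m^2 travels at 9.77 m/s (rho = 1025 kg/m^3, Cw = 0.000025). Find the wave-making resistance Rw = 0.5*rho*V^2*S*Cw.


Formula: Rw = 0.5 * rho * V^2 * S * Cw
Step 1 — V^2 = 9.77^2 = 95.4529
Step 2 — 0.5 * rho * V^2 = 0.5 * 1025 * 95.4529 = 48919.61125
Step 3 — Rw = 48919.61125 * 2520 * 0.000025 ≈ 3081.9 N (5 s.f.)

3081.9 N


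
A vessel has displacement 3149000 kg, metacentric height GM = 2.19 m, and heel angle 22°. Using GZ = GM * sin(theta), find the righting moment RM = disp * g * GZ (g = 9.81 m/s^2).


Formula: GZ = GM * sin(theta); RM = disp * g * GZ
Step 1 — GZ = 2.19 * sin(22°) = 2.19 * 0.374607 = 0.820389 m
Step 2 — RM = 3149000 * 9.81 * 0.820389 ≈ 25343000 N·m (5 s.f.)

25343000 N·m


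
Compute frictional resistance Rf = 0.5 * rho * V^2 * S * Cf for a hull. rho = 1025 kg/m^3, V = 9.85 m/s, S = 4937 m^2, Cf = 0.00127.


Formula: Rf = 0.5 * rho * V^2 * S * Cf
Step 1 — V^2 = 9.85^2 = 97.0225
Step 2 — 0.5 * rho * V^2 = 0.5 * 1025 * 97.0225 = 49724.03125
Step 3 — Rf = 49724.03125 * 4937 * 0.00127 ≈ 311770 N (5 s.f.)

311770 N


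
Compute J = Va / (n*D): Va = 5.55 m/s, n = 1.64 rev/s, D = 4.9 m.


Formula: J = Va / (n * D)
Step 1 — n * D = 1.64 * 4.9 = 8.036
Step 2 — J = 5.55 / 8.036 ≈ 0.69064 (5 s.f.)

0.69064


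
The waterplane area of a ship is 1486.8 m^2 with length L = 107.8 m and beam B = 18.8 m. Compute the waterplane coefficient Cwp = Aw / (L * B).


Formula: Cwp = Aw / (L * B)
Step 1 — L * B = 107.8 * 18.8 = 2026.64 m^2
Step 2 — Cwp = 1486.8 / 2026.64 ≈ 0.73363 (5 s.f.)

0.73363


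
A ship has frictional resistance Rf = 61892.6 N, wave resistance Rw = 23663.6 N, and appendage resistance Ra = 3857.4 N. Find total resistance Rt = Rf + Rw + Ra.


Formula: Rt = Rf + Rw + Ra
Substituting: Rt = 61892.6 + 23663.6 + 3857.4
Result: Rt = 89413.6 N

89413.6 N


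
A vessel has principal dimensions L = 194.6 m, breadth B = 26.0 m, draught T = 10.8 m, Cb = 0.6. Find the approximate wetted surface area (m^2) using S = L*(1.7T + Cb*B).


Formula: S = 1.7*L*T + V/T with V = Cb*L*B*T, i.e. S = L * (1.7*T + Cb*B)
Step 1 — 1.7*T = 1.7 * 10.8 = 18.36 m
Step 2 — Cb*B = 0.6 * 26.0 = 15.6 m
Step 3 — 1.7*T + Cb*B = 18.36 + 15.6 = 33.96 m
Step 4 — S = 194.6 * 33.96 ≈ 6608.6 m^2 (5 s.f.)

6608.6 m^2


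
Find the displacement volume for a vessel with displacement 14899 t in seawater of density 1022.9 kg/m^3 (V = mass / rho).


Formula: V = mass / rho
Step 1 — convert tonnes to kg: 14899 t * 1000 = 14899000 kg
Step 2 — V = 14899000 / 1022.9 ≈ 14565 m^3 (5 s.f.)

14565 m^3


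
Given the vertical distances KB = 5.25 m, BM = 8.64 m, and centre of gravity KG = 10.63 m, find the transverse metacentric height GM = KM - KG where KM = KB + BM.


Formula: GM = KB + BM - KG
Step 1 — KM = KB + BM = 5.25 + 8.64 = 13.89 m
Step 2 — GM = KM - KG = 13.89 - 10.63 = 3.26 m

3.26 m


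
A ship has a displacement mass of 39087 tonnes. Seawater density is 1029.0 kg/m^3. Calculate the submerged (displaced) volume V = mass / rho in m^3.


Formula: V = mass / rho
Step 1 — convert tonnes to kg: 39087 t * 1000 = 39087000 kg
Step 2 — V = 39087000 / 1029.0 ≈ 37985 m^3 (5 s.f.)

37985 m^3


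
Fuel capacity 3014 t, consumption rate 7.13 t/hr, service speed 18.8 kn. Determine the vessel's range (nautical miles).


Formula: endurance = fuel / rate; range = endurance * speed
Step 1 — endurance = 3014 / 7.13 = 422.7209 hours
Step 2 — range = 422.7209 * 18.8 ≈ 7947.2 nautical miles (5 s.f.)

7947.2 NM


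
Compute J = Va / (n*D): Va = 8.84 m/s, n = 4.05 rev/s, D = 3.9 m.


Formula: J = Va / (n * D)
Step 1 — n * D = 4.05 * 3.9 = 15.795
Step 2 — J = 8.84 / 15.795 ≈ 0.55967 (5 s.f.)

0.55967
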